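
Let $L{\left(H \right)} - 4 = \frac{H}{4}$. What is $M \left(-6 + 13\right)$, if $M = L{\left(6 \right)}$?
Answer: $\frac{77}{2} \approx 38.5$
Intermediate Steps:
$L{\left(H \right)} = 4 + \frac{H}{4}$
$M = \frac{11}{2}$ ($M = 4 + \frac{1}{4} \cdot 6 = 4 + \frac{3}{2} = \frac{11}{2} \approx 5.5$)
$M \left(-6 + 13\right) = \frac{11 \left(-6 + 13\right)}{2} = \frac{11}{2} \cdot 7 = \frac{77}{2}$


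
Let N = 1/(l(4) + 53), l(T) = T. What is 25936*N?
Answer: 25936/57 ≈ 455.02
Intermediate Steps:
N = 1/57 (N = 1/(4 + 53) = 1/57 ≈ 0.017544)
25936*N = 25936*(1/57) = 25936/57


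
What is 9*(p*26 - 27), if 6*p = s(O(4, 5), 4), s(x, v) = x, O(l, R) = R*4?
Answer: 537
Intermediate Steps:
O(l, R) = 4*R
p = 10/3 (p = (4*5)/6 = (⅙)*20 = 10/3 ≈ 3.3333)
9*(p*26 - 27) = 9*((10/3)*26 - 27) = 9*(260/3 - 27) = 9*(179/3) = 537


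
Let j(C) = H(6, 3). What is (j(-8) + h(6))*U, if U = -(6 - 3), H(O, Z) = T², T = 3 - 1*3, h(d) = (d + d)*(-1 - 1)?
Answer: 72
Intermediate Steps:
h(d) = -4*d (h(d) = (2*d)*(-2) = -4*d)
T = 0 (T = 3 - 3 = 0)
H(O, Z) = 0 (H(O, Z) = 0² = 0)
j(C) = 0
U = -3 (U = -1*3 = -3)
(j(-8) + h(6))*U = (0 - 4*6)*(-3) = (0 - 24)*(-3) = -24*(-3) = 72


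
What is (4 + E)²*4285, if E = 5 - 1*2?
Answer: 209965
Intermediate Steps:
E = 3 (E = 5 - 2 = 3)
(4 + E)²*4285 = (4 + 3)²*4285 = 7²*4285 = 49*4285 = 209965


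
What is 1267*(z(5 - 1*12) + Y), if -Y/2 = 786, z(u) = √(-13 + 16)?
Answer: -1991724 + 1267*√3 ≈ -1.9895e+6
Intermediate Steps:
z(u) = √3
Y = -1572 (Y = -2*786 = -1572)
1267*(z(5 - 1*12) + Y) = 1267*(√3 - 1572) = 1267*(-1572 + √3) = -1991724 + 1267*√3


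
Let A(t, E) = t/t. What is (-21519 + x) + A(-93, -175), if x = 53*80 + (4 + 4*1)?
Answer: -17270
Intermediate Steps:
x = 4248 (x = 4240 + (4 + 4) = 4240 + 8 = 4248)
A(t, E) = 1
(-21519 + x) + A(-93, -175) = (-21519 + 4248) + 1 = -17271 + 1 = -17270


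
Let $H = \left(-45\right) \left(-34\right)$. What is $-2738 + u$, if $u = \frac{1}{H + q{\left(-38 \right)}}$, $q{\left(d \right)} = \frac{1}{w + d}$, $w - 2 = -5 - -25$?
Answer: $- \frac{67023486}{24479} \approx -2738.0$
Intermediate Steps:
$w = 22$ ($w = 2 - -20 = 2 + \left(-5 + 25\right) = 2 + 20 = 22$)
$q{\left(d \right)} = \frac{1}{22 + d}$
$H = 1530$
$u = \frac{16}{24479}$ ($u = \frac{1}{1530 + \frac{1}{22 - 38}} = \frac{1}{1530 + \frac{1}{-16}} = \frac{1}{1530 - \frac{1}{16}} = \frac{1}{\frac{24479}{16}} = \frac{16}{24479} \approx 0.00065362$)
$-2738 + u = -2738 + \frac{16}{24479} = - \frac{67023486}{24479}$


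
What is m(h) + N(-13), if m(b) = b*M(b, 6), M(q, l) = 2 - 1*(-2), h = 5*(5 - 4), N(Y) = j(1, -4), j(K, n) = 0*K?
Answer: 20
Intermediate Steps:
j(K, n) = 0
N(Y) = 0
h = 5 (h = 5*1 = 5)
M(q, l) = 4 (M(q, l) = 2 + 2 = 4)
m(b) = 4*b (m(b) = b*4 = 4*b)
m(h) + N(-13) = 4*5 + 0 = 20 + 0 = 20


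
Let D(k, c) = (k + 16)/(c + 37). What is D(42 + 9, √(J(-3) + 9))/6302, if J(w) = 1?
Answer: 2479/8564418 - 67*√10/8564418 ≈ 0.00026471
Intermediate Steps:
D(k, c) = (16 + k)/(37 + c)
D(42 + 9, √(J(-3) + 9))/6302 = ((16 + (42 + 9))/(37 + √(1 + 9)))/6302 = ((16 + 51)/(37 + √10))*(1/6302) = (67/(37 + √10))*(1/6302) = 67/(6302*(37 + √10))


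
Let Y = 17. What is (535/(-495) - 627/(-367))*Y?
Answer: 387668/36333 ≈ 10.670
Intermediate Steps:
(535/(-495) - 627/(-367))*Y = (535/(-495) - 627/(-367))*17 = (535*(-1/495) - 627*(-1/367))*17 = (-107/99 + 627/367)*17 = (22804/36333)*17 = 387668/36333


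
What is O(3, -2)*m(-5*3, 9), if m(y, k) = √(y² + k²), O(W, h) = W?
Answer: 9*√34 ≈ 52.479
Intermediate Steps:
m(y, k) = √(k² + y²)
O(3, -2)*m(-5*3, 9) = 3*√(9² + (-5*3)²) = 3*√(81 + (-15)²) = 3*√(81 + 225) = 3*√306 = 3*(3*√34) = 9*√34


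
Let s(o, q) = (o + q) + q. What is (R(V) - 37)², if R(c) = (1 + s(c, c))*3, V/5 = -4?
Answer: 45796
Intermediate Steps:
V = -20 (V = 5*(-4) = -20)
s(o, q) = o + 2*q
R(c) = 3 + 9*c (R(c) = (1 + (c + 2*c))*3 = (1 + 3*c)*3 = 3 + 9*c)
(R(V) - 37)² = ((3 + 9*(-20)) - 37)² = ((3 - 180) - 37)² = (-177 - 37)² = (-214)² = 45796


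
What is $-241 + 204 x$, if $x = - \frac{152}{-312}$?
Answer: $- \frac{1841}{13} \approx -141.62$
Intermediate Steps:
$x = \frac{19}{39}$ ($x = \left(-152\right) \left(- \frac{1}{312}\right) = \frac{19}{39} \approx 0.48718$)
$-241 + 204 x = -241 + 204 \cdot \frac{19}{39} = -241 + \frac{1292}{13} = - \frac{1841}{13}$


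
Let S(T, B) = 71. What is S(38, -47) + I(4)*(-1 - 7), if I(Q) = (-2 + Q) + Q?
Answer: 23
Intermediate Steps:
I(Q) = -2 + 2*Q
S(38, -47) + I(4)*(-1 - 7) = 71 + (-2 + 2*4)*(-1 - 7) = 71 + (-2 + 8)*(-8) = 71 + 6*(-8) = 71 - 48 = 23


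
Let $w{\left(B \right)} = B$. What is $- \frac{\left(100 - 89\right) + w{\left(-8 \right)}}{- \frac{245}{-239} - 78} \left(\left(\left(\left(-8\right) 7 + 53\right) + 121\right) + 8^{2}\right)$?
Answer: $\frac{130494}{18397} \approx 7.0932$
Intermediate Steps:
$- \frac{\left(100 - 89\right) + w{\left(-8 \right)}}{- \frac{245}{-239} - 78} \left(\left(\left(\left(-8\right) 7 + 53\right) + 121\right) + 8^{2}\right) = - \frac{\left(100 - 89\right) - 8}{- \frac{245}{-239} - 78} \left(\left(\left(\left(-8\right) 7 + 53\right) + 121\right) + 8^{2}\right) = - \frac{\left(100 - 89\right) - 8}{\left(-245\right) \left(- \frac{1}{239}\right) - 78} \left(\left(\left(-56 + 53\right) + 121\right) + 64\right) = - \frac{11 - 8}{\frac{245}{239} - 78} \left(\left(-3 + 121\right) + 64\right) = - \frac{3}{- \frac{18397}{239}} \left(118 + 64\right) = - 3 \left(- \frac{239}{18397}\right) 182 = - \frac{\left(-717\right) 182}{18397} = \left(-1\right) \left(- \frac{130494}{18397}\right) = \frac{130494}{18397}$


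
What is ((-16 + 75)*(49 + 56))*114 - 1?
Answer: 706229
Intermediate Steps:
((-16 + 75)*(49 + 56))*114 - 1 = (59*105)*114 - 1 = 6195*114 - 1 = 706230 - 1 = 706229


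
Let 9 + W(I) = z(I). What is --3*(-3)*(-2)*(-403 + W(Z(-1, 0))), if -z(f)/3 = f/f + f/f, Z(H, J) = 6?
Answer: -7524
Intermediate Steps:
z(f) = -6 (z(f) = -3*(f/f + f/f) = -3*(1 + 1) = -3*2 = -6)
W(I) = -15 (W(I) = -9 - 6 = -15)
--3*(-3)*(-2)*(-403 + W(Z(-1, 0))) = --3*(-3)*(-2)*(-403 - 15) = -9*(-2)*(-418) = -(-18)*(-418) = -1*7524 = -7524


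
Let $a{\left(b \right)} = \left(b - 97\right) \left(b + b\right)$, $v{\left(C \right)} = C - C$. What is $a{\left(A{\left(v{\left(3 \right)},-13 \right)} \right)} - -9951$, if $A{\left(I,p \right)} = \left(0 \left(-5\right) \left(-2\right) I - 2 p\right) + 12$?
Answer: $5467$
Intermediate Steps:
$v{\left(C \right)} = 0$
$A{\left(I,p \right)} = 12 - 2 p$ ($A{\left(I,p \right)} = \left(0 \left(-2\right) I - 2 p\right) + 12 = \left(0 I - 2 p\right) + 12 = \left(0 - 2 p\right) + 12 = - 2 p + 12 = 12 - 2 p$)
$a{\left(b \right)} = 2 b \left(-97 + b\right)$ ($a{\left(b \right)} = \left(-97 + b\right) 2 b = 2 b \left(-97 + b\right)$)
$a{\left(A{\left(v{\left(3 \right)},-13 \right)} \right)} - -9951 = 2 \left(12 - -26\right) \left(-97 + \left(12 - -26\right)\right) - -9951 = 2 \left(12 + 26\right) \left(-97 + \left(12 + 26\right)\right) + 9951 = 2 \cdot 38 \left(-97 + 38\right) + 9951 = 2 \cdot 38 \left(-59\right) + 9951 = -4484 + 9951 = 5467$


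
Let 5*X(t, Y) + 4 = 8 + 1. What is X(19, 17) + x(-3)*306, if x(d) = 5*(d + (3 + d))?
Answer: -4589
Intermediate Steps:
X(t, Y) = 1 (X(t, Y) = -⅘ + (8 + 1)/5 = -⅘ + (⅕)*9 = -⅘ + 9/5 = 1)
x(d) = 15 + 10*d (x(d) = 5*(3 + 2*d) = 15 + 10*d)
X(19, 17) + x(-3)*306 = 1 + (15 + 10*(-3))*306 = 1 + (15 - 30)*306 = 1 - 15*306 = 1 - 4590 = -4589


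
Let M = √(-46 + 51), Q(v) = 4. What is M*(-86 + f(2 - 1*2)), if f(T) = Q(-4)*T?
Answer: -86*√5 ≈ -192.30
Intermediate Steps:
M = √5 ≈ 2.2361
f(T) = 4*T
M*(-86 + f(2 - 1*2)) = √5*(-86 + 4*(2 - 1*2)) = √5*(-86 + 4*(2 - 2)) = √5*(-86 + 4*0) = √5*(-86 + 0) = √5*(-86) = -86*√5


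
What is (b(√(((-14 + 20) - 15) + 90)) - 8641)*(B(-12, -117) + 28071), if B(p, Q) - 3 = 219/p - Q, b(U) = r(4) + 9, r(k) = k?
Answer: -243074487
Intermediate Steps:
b(U) = 13 (b(U) = 4 + 9 = 13)
B(p, Q) = 3 - Q + 219/p (B(p, Q) = 3 + (219/p - Q) = 3 + (-Q + 219/p) = 3 - Q + 219/p)
(b(√(((-14 + 20) - 15) + 90)) - 8641)*(B(-12, -117) + 28071) = (13 - 8641)*((3 - 1*(-117) + 219/(-12)) + 28071) = -8628*((3 + 117 + 219*(-1/12)) + 28071) = -8628*((3 + 117 - 73/4) + 28071) = -8628*(407/4 + 28071) = -8628*112691/4 = -243074487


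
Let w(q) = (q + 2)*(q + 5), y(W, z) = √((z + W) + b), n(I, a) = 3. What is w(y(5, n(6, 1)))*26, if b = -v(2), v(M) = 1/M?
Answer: 455 + 91*√30 ≈ 953.43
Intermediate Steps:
b = -½ (b = -1/2 = -1*½ = -½ ≈ -0.50000)
y(W, z) = √(-½ + W + z) (y(W, z) = √((z + W) - ½) = √((W + z) - ½) = √(-½ + W + z))
w(q) = (2 + q)*(5 + q)
w(y(5, n(6, 1)))*26 = (10 + (√(-2 + 4*5 + 4*3)/2)² + 7*(√(-2 + 4*5 + 4*3)/2))*26 = (10 + (√(-2 + 20 + 12)/2)² + 7*(√(-2 + 20 + 12)/2))*26 = (10 + (√30/2)² + 7*(√30/2))*26 = (10 + 15/2 + 7*√30/2)*26 = (35/2 + 7*√30/2)*26 = 455 + 91*√30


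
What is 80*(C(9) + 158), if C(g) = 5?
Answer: 13040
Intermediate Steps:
80*(C(9) + 158) = 80*(5 + 158) = 80*163 = 13040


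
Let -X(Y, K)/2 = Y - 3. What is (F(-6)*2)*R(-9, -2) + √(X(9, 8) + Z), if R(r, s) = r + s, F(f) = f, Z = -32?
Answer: 132 + 2*I*√11 ≈ 132.0 + 6.6332*I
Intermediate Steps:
X(Y, K) = 6 - 2*Y (X(Y, K) = -2*(Y - 3) = -2*(-3 + Y) = 6 - 2*Y)
(F(-6)*2)*R(-9, -2) + √(X(9, 8) + Z) = (-6*2)*(-9 - 2) + √((6 - 2*9) - 32) = -12*(-11) + √((6 - 18) - 32) = 132 + √(-12 - 32) = 132 + √(-44) = 132 + 2*I*√11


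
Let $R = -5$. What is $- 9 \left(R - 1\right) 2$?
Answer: $108$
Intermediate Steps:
$- 9 \left(R - 1\right) 2 = - 9 \left(-5 - 1\right) 2 = - 9 \left(\left(-6\right) 2\right) = \left(-9\right) \left(-12\right) = 108$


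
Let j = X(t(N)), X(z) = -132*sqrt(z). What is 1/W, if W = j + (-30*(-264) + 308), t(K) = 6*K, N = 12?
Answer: 17/137284 + 9*sqrt(2)/755062 ≈ 0.00014069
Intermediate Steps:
j = -792*sqrt(2) (j = -132*6*sqrt(2) = -792*sqrt(2) ≈ -1120.1)
W = 8228 - 792*sqrt(2) (W = -792*sqrt(2) + (-30*(-264) + 308) = -792*sqrt(2) + (7920 + 308) = -792*sqrt(2) + 8228 = 8228 - 792*sqrt(2) ≈ 7107.9)
1/W = 1/(8228 - 792*sqrt(2))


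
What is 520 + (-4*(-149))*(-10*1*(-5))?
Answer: 30320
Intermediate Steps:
520 + (-4*(-149))*(-10*1*(-5)) = 520 + (-1*(-596))*(-10*(-5)) = 520 + 596*50 = 520 + 29800 = 30320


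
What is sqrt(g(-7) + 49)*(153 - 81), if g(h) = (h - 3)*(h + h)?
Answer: 216*sqrt(21) ≈ 989.84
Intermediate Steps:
g(h) = 2*h*(-3 + h) (g(h) = (-3 + h)*(2*h) = 2*h*(-3 + h))
sqrt(g(-7) + 49)*(153 - 81) = sqrt(2*(-7)*(-3 - 7) + 49)*(153 - 81) = sqrt(2*(-7)*(-10) + 49)*72 = sqrt(140 + 49)*72 = sqrt(189)*72 = (3*sqrt(21))*72 = 216*sqrt(21)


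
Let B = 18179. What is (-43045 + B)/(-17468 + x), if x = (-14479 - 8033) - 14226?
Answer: 12433/27103 ≈ 0.45873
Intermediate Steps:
x = -36738 (x = -22512 - 14226 = -36738)
(-43045 + B)/(-17468 + x) = (-43045 + 18179)/(-17468 - 36738) = -24866/(-54206) = -24866*(-1/54206) = 12433/27103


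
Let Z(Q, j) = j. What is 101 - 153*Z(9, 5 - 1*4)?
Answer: -52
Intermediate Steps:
101 - 153*Z(9, 5 - 1*4) = 101 - 153*(5 - 1*4) = 101 - 153*(5 - 4) = 101 - 153*1 = 101 - 153 = -52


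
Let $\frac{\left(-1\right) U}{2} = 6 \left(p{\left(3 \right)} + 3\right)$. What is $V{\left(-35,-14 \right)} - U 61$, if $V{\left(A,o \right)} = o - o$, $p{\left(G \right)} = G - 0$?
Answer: $4392$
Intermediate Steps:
$p{\left(G \right)} = G$ ($p{\left(G \right)} = G + 0 = G$)
$V{\left(A,o \right)} = 0$
$U = -72$ ($U = - 2 \cdot 6 \left(3 + 3\right) = - 2 \cdot 6 \cdot 6 = \left(-2\right) 36 = -72$)
$V{\left(-35,-14 \right)} - U 61 = 0 - \left(-72\right) 61 = 0 - -4392 = 0 + 4392 = 4392$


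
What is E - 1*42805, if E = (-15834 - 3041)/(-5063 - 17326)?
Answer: -958342270/22389 ≈ -42804.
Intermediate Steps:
E = 18875/22389 (E = -18875/(-22389) = -18875*(-1/22389) = 18875/22389 ≈ 0.84305)
E - 1*42805 = 18875/22389 - 1*42805 = 18875/22389 - 42805 = -958342270/22389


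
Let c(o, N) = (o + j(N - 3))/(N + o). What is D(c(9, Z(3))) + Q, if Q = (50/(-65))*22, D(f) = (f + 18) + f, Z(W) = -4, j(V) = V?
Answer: 122/65 ≈ 1.8769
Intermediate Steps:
c(o, N) = (-3 + N + o)/(N + o) (c(o, N) = (o + (N - 3))/(N + o) = (o + (-3 + N))/(N + o) = (-3 + N + o)/(N + o))
D(f) = 18 + 2*f (D(f) = (18 + f) + f = 18 + 2*f)
Q = -220/13 (Q = (50*(-1/65))*22 = -10/13*22 = -220/13 ≈ -16.923)
D(c(9, Z(3))) + Q = (18 + 2*((-3 - 4 + 9)/(-4 + 9))) - 220/13 = (18 + 2*(2/5)) - 220/13 = (18 + 2*((⅕)*2)) - 220/13 = (18 + 2*(⅖)) - 220/13 = (18 + ⅘) - 220/13 = 94/5 - 220/13 = 122/65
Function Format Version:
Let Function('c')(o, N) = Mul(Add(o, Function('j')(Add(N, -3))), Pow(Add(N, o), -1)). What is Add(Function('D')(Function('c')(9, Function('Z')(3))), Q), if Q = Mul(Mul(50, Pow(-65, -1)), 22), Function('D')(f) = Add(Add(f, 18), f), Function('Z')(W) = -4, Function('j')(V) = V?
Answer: Rational(122, 65) ≈ 1.8769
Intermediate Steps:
Function('c')(o, N) = Mul(Pow(Add(N, o), -1), Add(-3, N, o)) (Function('c')(o, N) = Mul(Add(o, Add(N, -3)), Pow(Add(N, o), -1)) = Mul(Add(o, Add(-3, N)), Pow(Add(N, o), -1)) = Mul(Add(-3, N, o), Pow(Add(N, o), -1)) = Mul(Pow(Add(N, o), -1), Add(-3, N, o)))
Function('D')(f) = Add(18, Mul(2, f)) (Function('D')(f) = Add(Add(18, f), f) = Add(18, Mul(2, f)))
Q = Rational(-220, 13) (Q = Mul(Mul(50, Rational(-1, 65)), 22) = Mul(Rational(-10, 13), 22) = Rational(-220, 13) ≈ -16.923)
Add(Function('D')(Function('c')(9, Function('Z')(3))), Q) = Add(Add(18, Mul(2, Mul(Pow(Add(-4, 9), -1), Add(-3, -4, 9)))), Rational(-220, 13)) = Add(Add(18, Mul(2, Mul(Pow(5, -1), 2))), Rational(-220, 13)) = Add(Add(18, Mul(2, Mul(Rational(1, 5), 2))), Rational(-220, 13)) = Add(Add(18, Mul(2, Rational(2, 5))), Rational(-220, 13)) = Add(Add(18, Rational(4, 5)), Rational(-220, 13)) = Add(Rational(94, 5), Rational(-220, 13)) = Rational(122, 65)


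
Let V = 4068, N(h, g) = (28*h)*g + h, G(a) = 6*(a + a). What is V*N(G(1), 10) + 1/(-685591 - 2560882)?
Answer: 44532831097007/3246473 ≈ 1.3717e+7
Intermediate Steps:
G(a) = 12*a (G(a) = 6*(2*a) = 12*a)
N(h, g) = h + 28*g*h (N(h, g) = 28*g*h + h = h + 28*g*h)
V*N(G(1), 10) + 1/(-685591 - 2560882) = 4068*((12*1)*(1 + 28*10)) + 1/(-685591 - 2560882) = 4068*(12*(1 + 280)) + 1/(-3246473) = 4068*(12*281) - 1/3246473 = 4068*3372 - 1/3246473 = 13717296 - 1/3246473 = 44532831097007/3246473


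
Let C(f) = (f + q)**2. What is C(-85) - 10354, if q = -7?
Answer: -1890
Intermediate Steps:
C(f) = (-7 + f)**2 (C(f) = (f - 7)**2 = (-7 + f)**2)
C(-85) - 10354 = (-7 - 85)**2 - 10354 = (-92)**2 - 10354 = 8464 - 10354 = -1890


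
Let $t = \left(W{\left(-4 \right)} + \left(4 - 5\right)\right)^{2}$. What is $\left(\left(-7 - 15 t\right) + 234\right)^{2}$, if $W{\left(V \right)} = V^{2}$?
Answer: $9909904$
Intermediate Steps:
$t = 225$ ($t = \left(\left(-4\right)^{2} + \left(4 - 5\right)\right)^{2} = \left(16 - 1\right)^{2} = 15^{2} = 225$)
$\left(\left(-7 - 15 t\right) + 234\right)^{2} = \left(\left(-7 - 3375\right) + 234\right)^{2} = \left(-3382 + 234\right)^{2} = \left(-3148\right)^{2} = 9909904$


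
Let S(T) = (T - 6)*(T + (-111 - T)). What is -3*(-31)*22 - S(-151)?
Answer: -15381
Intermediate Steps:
S(T) = 666 - 111*T (S(T) = (-6 + T)*(-111) = 666 - 111*T)
-3*(-31)*22 - S(-151) = -3*(-31)*22 - (666 - 111*(-151)) = 93*22 - (666 + 16761) = 2046 - 1*17427 = 2046 - 17427 = -15381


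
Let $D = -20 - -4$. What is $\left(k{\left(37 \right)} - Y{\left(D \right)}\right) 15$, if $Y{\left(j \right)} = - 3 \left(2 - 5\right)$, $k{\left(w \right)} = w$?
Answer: $420$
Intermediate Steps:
$D = -16$ ($D = -20 + 4 = -16$)
$Y{\left(j \right)} = 9$ ($Y{\left(j \right)} = \left(-3\right) \left(-3\right) = 9$)
$\left(k{\left(37 \right)} - Y{\left(D \right)}\right) 15 = \left(37 - 9\right) 15 = 28 \cdot 15 = 420$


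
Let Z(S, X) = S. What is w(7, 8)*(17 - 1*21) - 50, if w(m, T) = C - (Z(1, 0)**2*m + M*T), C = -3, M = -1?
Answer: -42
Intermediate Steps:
w(m, T) = -3 + T - m (w(m, T) = -3 - (1**2*m - T) = -3 - (1*m - T) = -3 - (m - T) = -3 + (T - m) = -3 + T - m)
w(7, 8)*(17 - 1*21) - 50 = (-3 + 8 - 1*7)*(17 - 1*21) - 50 = (-3 + 8 - 7)*(17 - 21) - 50 = -2*(-4) - 50 = 8 - 50 = -42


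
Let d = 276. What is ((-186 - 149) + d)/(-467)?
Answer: 59/467 ≈ 0.12634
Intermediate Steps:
((-186 - 149) + d)/(-467) = ((-186 - 149) + 276)/(-467) = (-335 + 276)*(-1/467) = -59*(-1/467) = 59/467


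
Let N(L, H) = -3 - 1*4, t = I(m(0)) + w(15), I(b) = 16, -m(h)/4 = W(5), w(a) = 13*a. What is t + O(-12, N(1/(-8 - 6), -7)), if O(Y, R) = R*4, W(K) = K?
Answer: 183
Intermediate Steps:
m(h) = -20 (m(h) = -4*5 = -20)
t = 211 (t = 16 + 13*15 = 16 + 195 = 211)
N(L, H) = -7 (N(L, H) = -3 - 4 = -7)
O(Y, R) = 4*R
t + O(-12, N(1/(-8 - 6), -7)) = 211 + 4*(-7) = 211 - 28 = 183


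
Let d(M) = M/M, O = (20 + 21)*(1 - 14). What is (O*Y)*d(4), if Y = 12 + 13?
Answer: -13325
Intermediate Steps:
Y = 25
O = -533 (O = 41*(-13) = -533)
d(M) = 1
(O*Y)*d(4) = -533*25*1 = -13325*1 = -13325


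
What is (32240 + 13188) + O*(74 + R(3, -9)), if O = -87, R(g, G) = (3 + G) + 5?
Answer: 39077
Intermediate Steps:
R(g, G) = 8 + G
(32240 + 13188) + O*(74 + R(3, -9)) = (32240 + 13188) - 87*(74 + (8 - 9)) = 45428 - 87*(74 - 1) = 45428 - 87*73 = 45428 - 6351 = 39077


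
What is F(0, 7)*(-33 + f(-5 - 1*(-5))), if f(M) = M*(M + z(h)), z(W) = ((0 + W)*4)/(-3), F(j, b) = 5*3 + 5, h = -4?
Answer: -660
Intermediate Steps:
F(j, b) = 20 (F(j, b) = 15 + 5 = 20)
z(W) = -4*W/3 (z(W) = (W*4)*(-⅓) = (4*W)*(-⅓) = -4*W/3)
f(M) = M*(16/3 + M) (f(M) = M*(M - 4/3*(-4)) = M*(M + 16/3) = M*(16/3 + M))
F(0, 7)*(-33 + f(-5 - 1*(-5))) = 20*(-33 + (-5 - 1*(-5))*(16 + 3*(-5 - 1*(-5)))/3) = 20*(-33 + (-5 + 5)*(16 + 3*(-5 + 5))/3) = 20*(-33 + (⅓)*0*(16 + 3*0)) = 20*(-33 + (⅓)*0*(16 + 0)) = 20*(-33 + (⅓)*0*16) = 20*(-33 + 0) = 20*(-33) = -660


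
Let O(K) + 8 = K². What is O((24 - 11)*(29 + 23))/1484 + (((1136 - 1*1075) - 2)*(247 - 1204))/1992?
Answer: 68874097/246344 ≈ 279.58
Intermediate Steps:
O(K) = -8 + K²
O((24 - 11)*(29 + 23))/1484 + (((1136 - 1*1075) - 2)*(247 - 1204))/1992 = (-8 + ((24 - 11)*(29 + 23))²)/1484 + (((1136 - 1*1075) - 2)*(247 - 1204))/1992 = (-8 + (13*52)²)*(1/1484) + (((1136 - 1075) - 2)*(-957))*(1/1992) = (-8 + 676²)*(1/1484) + ((61 - 2)*(-957))*(1/1992) = (-8 + 456976)*(1/1484) + (59*(-957))*(1/1992) = 456968*(1/1484) - 56463*1/1992 = 114242/371 - 18821/664 = 68874097/246344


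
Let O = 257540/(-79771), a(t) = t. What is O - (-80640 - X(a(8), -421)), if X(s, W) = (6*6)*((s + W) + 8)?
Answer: 5269414720/79771 ≈ 66057.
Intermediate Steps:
X(s, W) = 288 + 36*W + 36*s (X(s, W) = 36*((W + s) + 8) = 36*(8 + W + s) = 288 + 36*W + 36*s)
O = -257540/79771 (O = 257540*(-1/79771) = -257540/79771 ≈ -3.2285)
O - (-80640 - X(a(8), -421)) = -257540/79771 - (-80640 - (288 + 36*(-421) + 36*8)) = -257540/79771 - (-80640 - (288 - 15156 + 288)) = -257540/79771 - (-80640 - 1*(-14580)) = -257540/79771 - (-80640 + 14580) = -257540/79771 - 1*(-66060) = -257540/79771 + 66060 = 5269414720/79771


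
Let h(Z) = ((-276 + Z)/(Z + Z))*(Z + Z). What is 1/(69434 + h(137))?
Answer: 1/69295 ≈ 1.4431e-5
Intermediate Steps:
h(Z) = -276 + Z (h(Z) = ((-276 + Z)/((2*Z)))*(2*Z) = ((-276 + Z)*(1/(2*Z)))*(2*Z) = ((-276 + Z)/(2*Z))*(2*Z) = -276 + Z)
1/(69434 + h(137)) = 1/(69434 + (-276 + 137)) = 1/(69434 - 139) = 1/69295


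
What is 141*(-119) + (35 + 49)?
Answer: -16695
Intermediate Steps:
141*(-119) + (35 + 49) = -16779 + 84 = -16695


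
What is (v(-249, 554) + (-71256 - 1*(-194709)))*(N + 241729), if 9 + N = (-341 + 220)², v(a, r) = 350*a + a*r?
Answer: -26057301123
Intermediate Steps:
N = 14632 (N = -9 + (-341 + 220)² = -9 + (-121)² = -9 + 14641 = 14632)
(v(-249, 554) + (-71256 - 1*(-194709)))*(N + 241729) = (-249*(350 + 554) + (-71256 - 1*(-194709)))*(14632 + 241729) = (-249*904 + (-71256 + 194709))*256361 = (-225096 + 123453)*256361 = -101643*256361 = -26057301123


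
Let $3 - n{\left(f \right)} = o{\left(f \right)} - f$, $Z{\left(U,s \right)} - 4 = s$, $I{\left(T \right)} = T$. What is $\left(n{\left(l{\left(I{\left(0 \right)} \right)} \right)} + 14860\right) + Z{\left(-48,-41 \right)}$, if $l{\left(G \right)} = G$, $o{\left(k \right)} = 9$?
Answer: $14817$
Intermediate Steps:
$Z{\left(U,s \right)} = 4 + s$
$n{\left(f \right)} = -6 + f$ ($n{\left(f \right)} = 3 - \left(9 - f\right) = 3 + \left(-9 + f\right) = -6 + f$)
$\left(n{\left(l{\left(I{\left(0 \right)} \right)} \right)} + 14860\right) + Z{\left(-48,-41 \right)} = \left(\left(-6 + 0\right) + 14860\right) + \left(4 - 41\right) = \left(-6 + 14860\right) - 37 = 14854 - 37 = 14817$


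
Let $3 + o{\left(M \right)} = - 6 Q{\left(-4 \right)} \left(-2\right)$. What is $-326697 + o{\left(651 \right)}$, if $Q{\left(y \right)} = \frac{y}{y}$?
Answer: $-326688$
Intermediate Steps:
$Q{\left(y \right)} = 1$
$o{\left(M \right)} = 9$ ($o{\left(M \right)} = -3 + \left(-6\right) 1 \left(-2\right) = -3 - -12 = -3 + 12 = 9$)
$-326697 + o{\left(651 \right)} = -326697 + 9 = -326688$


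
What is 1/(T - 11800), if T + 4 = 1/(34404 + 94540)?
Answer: -128944/1522054975 ≈ -8.4717e-5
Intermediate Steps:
T = -515775/128944 (T = -4 + 1/(34404 + 94540) = -4 + 1/128944 = -515775/128944 ≈ -4.0000)
1/(T - 11800) = 1/(-515775/128944 - 11800) = 1/(-1522054975/128944) = -128944/1522054975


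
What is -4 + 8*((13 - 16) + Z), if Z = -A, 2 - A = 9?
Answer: 28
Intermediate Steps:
A = -7 (A = 2 - 1*9 = 2 - 9 = -7)
Z = 7 (Z = -1*(-7) = 7)
-4 + 8*((13 - 16) + Z) = -4 + 8*((13 - 16) + 7) = -4 + 8*(-3 + 7) = -4 + 8*4 = -4 + 32 = 28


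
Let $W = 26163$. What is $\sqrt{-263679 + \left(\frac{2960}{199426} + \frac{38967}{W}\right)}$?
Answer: $\frac{i \sqrt{22154741878953400430010}}{289865691} \approx 513.5 i$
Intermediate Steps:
$\sqrt{-263679 + \left(\frac{2960}{199426} + \frac{38967}{W}\right)} = \sqrt{-263679 + \left(\frac{2960}{199426} + \frac{38967}{26163}\right)} = \sqrt{-263679 + \left(2960 \cdot \frac{1}{199426} + 38967 \cdot \frac{1}{26163}\right)} = \sqrt{-263679 + \left(\frac{1480}{99713} + \frac{12989}{8721}\right)} = \sqrt{-263679 + \frac{1308079237}{869597073}} = \sqrt{- \frac{229293178532330}{869597073}} = \frac{i \sqrt{22154741878953400430010}}{289865691}$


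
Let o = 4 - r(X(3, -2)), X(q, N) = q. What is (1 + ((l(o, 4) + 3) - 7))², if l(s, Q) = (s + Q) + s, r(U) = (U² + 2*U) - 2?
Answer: 289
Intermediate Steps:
r(U) = -2 + U² + 2*U
o = -9 (o = 4 - (-2 + 3² + 2*3) = 4 - (-2 + 9 + 6) = 4 - 1*13 = 4 - 13 = -9)
l(s, Q) = Q + 2*s (l(s, Q) = (Q + s) + s = Q + 2*s)
(1 + ((l(o, 4) + 3) - 7))² = (1 + (((4 + 2*(-9)) + 3) - 7))² = (1 + (((4 - 18) + 3) - 7))² = (1 + ((-14 + 3) - 7))² = (1 + (-11 - 7))² = (1 - 18)² = (-17)² = 289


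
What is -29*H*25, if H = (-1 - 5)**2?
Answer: -26100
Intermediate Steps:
H = 36 (H = (-6)**2 = 36)
-29*H*25 = -29*36*25 = -1044*25 = -26100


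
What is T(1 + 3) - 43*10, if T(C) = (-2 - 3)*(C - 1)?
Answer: -445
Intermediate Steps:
T(C) = 5 - 5*C (T(C) = -5*(-1 + C) = 5 - 5*C)
T(1 + 3) - 43*10 = (5 - 5*(1 + 3)) - 43*10 = (5 - 5*4) - 430 = (5 - 20) - 430 = -15 - 430 = -445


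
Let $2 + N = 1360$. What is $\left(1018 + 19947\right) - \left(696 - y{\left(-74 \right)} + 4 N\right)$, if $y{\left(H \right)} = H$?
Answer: $14763$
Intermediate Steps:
$N = 1358$ ($N = -2 + 1360 = 1358$)
$\left(1018 + 19947\right) - \left(696 - y{\left(-74 \right)} + 4 N\right) = \left(1018 + 19947\right) + \left(\left(\left(-2467 - 74\right) + 1771\right) - 5432\right) = 20965 + \left(\left(-2541 + 1771\right) - 5432\right) = 20965 - 6202 = 14763$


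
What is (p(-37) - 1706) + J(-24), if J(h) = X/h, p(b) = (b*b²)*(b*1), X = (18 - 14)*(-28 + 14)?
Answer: 5617372/3 ≈ 1.8725e+6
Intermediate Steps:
X = -56 (X = 4*(-14) = -56)
p(b) = b⁴ (p(b) = b³*b = b⁴)
J(h) = -56/h
(p(-37) - 1706) + J(-24) = ((-37)⁴ - 1706) - 56/(-24) = (1874161 - 1706) - 56*(-1/24) = 1872455 + 7/3 = 5617372/3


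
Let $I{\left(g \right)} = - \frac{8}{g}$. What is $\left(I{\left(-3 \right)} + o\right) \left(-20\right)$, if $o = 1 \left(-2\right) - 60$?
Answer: $\frac{3560}{3} \approx 1186.7$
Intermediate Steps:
$o = -62$ ($o = -2 - 60 = -62$)
$\left(I{\left(-3 \right)} + o\right) \left(-20\right) = \left(- \frac{8}{-3} - 62\right) \left(-20\right) = \left(\left(-8\right) \left(- \frac{1}{3}\right) - 62\right) \left(-20\right) = \left(\frac{8}{3} - 62\right) \left(-20\right) = \left(- \frac{178}{3}\right) \left(-20\right) = \frac{3560}{3}$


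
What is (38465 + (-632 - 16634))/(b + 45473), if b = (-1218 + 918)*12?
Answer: 21199/41873 ≈ 0.50627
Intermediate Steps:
b = -3600 (b = -300*12 = -3600)
(38465 + (-632 - 16634))/(b + 45473) = (38465 + (-632 - 16634))/(-3600 + 45473) = (38465 - 17266)/41873 = 21199*(1/41873) = 21199/41873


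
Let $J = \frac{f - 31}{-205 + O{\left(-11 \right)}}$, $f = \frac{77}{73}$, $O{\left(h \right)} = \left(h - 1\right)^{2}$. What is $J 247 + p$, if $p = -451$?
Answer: $- \frac{1468361}{4453} \approx -329.75$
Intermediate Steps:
$O{\left(h \right)} = \left(-1 + h\right)^{2}$
$f = \frac{77}{73}$ ($f = 77 \cdot \frac{1}{73} = \frac{77}{73} \approx 1.0548$)
$J = \frac{2186}{4453}$ ($J = \frac{\frac{77}{73} - 31}{-205 + \left(-1 - 11\right)^{2}} = - \frac{2186}{73 \left(-205 + \left(-12\right)^{2}\right)} = - \frac{2186}{73 \left(-205 + 144\right)} = - \frac{2186}{73 \left(-61\right)} = \left(- \frac{2186}{73}\right) \left(- \frac{1}{61}\right) = \frac{2186}{4453} \approx 0.4909$)
$J 247 + p = \frac{2186}{4453} \cdot 247 - 451 = \frac{539942}{4453} - 451 = - \frac{1468361}{4453}$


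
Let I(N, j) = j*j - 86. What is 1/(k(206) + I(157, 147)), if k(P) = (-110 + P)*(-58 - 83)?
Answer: 1/7987 ≈ 0.00012520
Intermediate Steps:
I(N, j) = -86 + j² (I(N, j) = j² - 86 = -86 + j²)
k(P) = 15510 - 141*P (k(P) = (-110 + P)*(-141) = 15510 - 141*P)
1/(k(206) + I(157, 147)) = 1/((15510 - 141*206) + (-86 + 147²)) = 1/((15510 - 29046) + (-86 + 21609)) = 1/(-13536 + 21523) = 1/7987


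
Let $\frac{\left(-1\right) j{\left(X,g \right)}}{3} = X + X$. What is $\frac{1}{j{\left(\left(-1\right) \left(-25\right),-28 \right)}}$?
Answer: $- \frac{1}{150} \approx -0.0066667$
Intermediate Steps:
$j{\left(X,g \right)} = - 6 X$ ($j{\left(X,g \right)} = - 3 \left(X + X\right) = - 3 \cdot 2 X = - 6 X$)
$\frac{1}{j{\left(\left(-1\right) \left(-25\right),-28 \right)}} = \frac{1}{\left(-6\right) \left(\left(-1\right) \left(-25\right)\right)} = \frac{1}{\left(-6\right) 25} = \frac{1}{-150} = - \frac{1}{150}$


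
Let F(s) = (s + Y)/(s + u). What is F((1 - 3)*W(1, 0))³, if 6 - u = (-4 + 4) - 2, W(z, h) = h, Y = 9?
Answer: 729/512 ≈ 1.4238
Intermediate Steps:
u = 8 (u = 6 - ((-4 + 4) - 2) = 6 - (0 - 2) = 6 - 1*(-2) = 6 + 2 = 8)
F(s) = (9 + s)/(8 + s) (F(s) = (s + 9)/(s + 8) = (9 + s)/(8 + s))
F((1 - 3)*W(1, 0))³ = ((9 + (1 - 3)*0)/(8 + (1 - 3)*0))³ = ((9 - 2*0)/(8 - 2*0))³ = ((9 + 0)/(8 + 0))³ = (9/8)³ = 729/512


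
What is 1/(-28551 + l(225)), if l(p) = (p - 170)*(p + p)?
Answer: -1/3801 ≈ -0.00026309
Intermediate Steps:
l(p) = 2*p*(-170 + p) (l(p) = (-170 + p)*(2*p) = 2*p*(-170 + p))
1/(-28551 + l(225)) = 1/(-28551 + 2*225*(-170 + 225)) = 1/(-28551 + 2*225*55) = 1/(-28551 + 24750) = 1/(-3801) = -1/3801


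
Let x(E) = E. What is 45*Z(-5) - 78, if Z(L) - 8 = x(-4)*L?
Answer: 1182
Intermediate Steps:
Z(L) = 8 - 4*L
45*Z(-5) - 78 = 45*(8 - 4*(-5)) - 78 = 45*(8 + 20) - 78 = 45*28 - 78 = 1260 - 78 = 1182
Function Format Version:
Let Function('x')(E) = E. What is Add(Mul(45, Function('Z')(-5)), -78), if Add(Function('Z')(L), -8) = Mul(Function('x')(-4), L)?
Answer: 1182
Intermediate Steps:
Function('Z')(L) = Add(8, Mul(-4, L))
Add(Mul(45, Function('Z')(-5)), -78) = Add(Mul(45, Add(8, Mul(-4, -5))), -78) = Add(Mul(45, Add(8, 20)), -78) = Add(Mul(45, 28), -78) = Add(1260, -78) = 1182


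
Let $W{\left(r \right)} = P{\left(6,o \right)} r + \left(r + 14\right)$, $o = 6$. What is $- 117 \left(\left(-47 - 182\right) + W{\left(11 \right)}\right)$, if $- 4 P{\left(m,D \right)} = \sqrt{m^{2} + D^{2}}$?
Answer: $23868 + \frac{3861 \sqrt{2}}{2} \approx 26598.0$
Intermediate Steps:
$P{\left(m,D \right)} = - \frac{\sqrt{D^{2} + m^{2}}}{4}$ ($P{\left(m,D \right)} = - \frac{\sqrt{m^{2} + D^{2}}}{4} = - \frac{\sqrt{D^{2} + m^{2}}}{4}$)
$W{\left(r \right)} = 14 + r - \frac{3 r \sqrt{2}}{2}$ ($W{\left(r \right)} = - \frac{\sqrt{6^{2} + 6^{2}}}{4} r + \left(r + 14\right) = - \frac{\sqrt{36 + 36}}{4} r + \left(14 + r\right) = - \frac{\sqrt{72}}{4} r + \left(14 + r\right) = - \frac{6 \sqrt{2}}{4} r + \left(14 + r\right) = - \frac{3 \sqrt{2}}{2} r + \left(14 + r\right) = - \frac{3 r \sqrt{2}}{2} + \left(14 + r\right) = 14 + r - \frac{3 r \sqrt{2}}{2}$)
$- 117 \left(\left(-47 - 182\right) + W{\left(11 \right)}\right) = - 117 \left(\left(-47 - 182\right) + \left(14 + 11 - \frac{33 \sqrt{2}}{2}\right)\right) = - 117 \left(-229 + \left(14 + 11 - \frac{33 \sqrt{2}}{2}\right)\right) = - 117 \left(-229 + \left(25 - \frac{33 \sqrt{2}}{2}\right)\right) = - 117 \left(-204 - \frac{33 \sqrt{2}}{2}\right) = 23868 + \frac{3861 \sqrt{2}}{2}$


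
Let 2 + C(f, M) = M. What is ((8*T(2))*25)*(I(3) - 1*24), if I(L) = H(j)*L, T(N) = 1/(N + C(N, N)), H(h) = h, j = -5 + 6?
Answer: -2100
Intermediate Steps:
j = 1
C(f, M) = -2 + M
T(N) = 1/(-2 + 2*N) (T(N) = 1/(N + (-2 + N)) = 1/(-2 + 2*N))
I(L) = L (I(L) = 1*L = L)
((8*T(2))*25)*(I(3) - 1*24) = ((8*(1/(2*(-1 + 2))))*25)*(3 - 1*24) = ((8*((1/2)/1))*25)*(3 - 24) = ((8*((1/2)*1))*25)*(-21) = ((8*(1/2))*25)*(-21) = (4*25)*(-21) = 100*(-21) = -2100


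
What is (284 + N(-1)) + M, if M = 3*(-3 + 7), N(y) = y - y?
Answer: 296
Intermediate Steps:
N(y) = 0
M = 12 (M = 3*4 = 12)
(284 + N(-1)) + M = (284 + 0) + 12 = 284 + 12 = 296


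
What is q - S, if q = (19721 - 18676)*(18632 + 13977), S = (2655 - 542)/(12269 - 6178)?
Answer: 207559380742/6091 ≈ 3.4076e+7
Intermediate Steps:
S = 2113/6091 ≈ 0.34691
q = 34076405 (q = 1045*32609 = 34076405)
q - S = 34076405 - 1*2113/6091 = 34076405 - 2113/6091 = 207559380742/6091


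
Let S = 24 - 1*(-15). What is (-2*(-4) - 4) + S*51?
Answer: 1993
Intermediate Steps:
S = 39 (S = 24 + 15 = 39)
(-2*(-4) - 4) + S*51 = (-2*(-4) - 4) + 39*51 = (8 - 4) + 1989 = 4 + 1989 = 1993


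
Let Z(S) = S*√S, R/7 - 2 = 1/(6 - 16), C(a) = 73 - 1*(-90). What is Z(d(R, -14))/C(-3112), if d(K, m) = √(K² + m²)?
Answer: 7*√70*761^(¾)/16300 ≈ 0.52059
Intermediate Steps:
C(a) = 163 (C(a) = 73 + 90 = 163)
R = 133/10 (R = 14 + 7/(6 - 16) = 14 + 7/(-10) = 14 + 7*(-⅒) = 14 - 7/10 = 133/10 ≈ 13.300)
Z(S) = S^(3/2)
Z(d(R, -14))/C(-3112) = (√((133/10)² + (-14)²))^(3/2)/163 = (√(17689/100 + 196))^(3/2)*(1/163) = (√(37289/100))^(3/2)*(1/163) = (7*√761/10)^(3/2)*(1/163) = (7*10^(¼)*√70*7610^(¾)/1000)*(1/163) = 7*√70*761^(¾)/16300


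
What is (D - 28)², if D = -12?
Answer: 1600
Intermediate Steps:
(D - 28)² = (-12 - 28)² = (-40)² = 1600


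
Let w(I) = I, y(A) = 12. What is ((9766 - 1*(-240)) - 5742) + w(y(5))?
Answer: 4276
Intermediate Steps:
((9766 - 1*(-240)) - 5742) + w(y(5)) = ((9766 - 1*(-240)) - 5742) + 12 = ((9766 + 240) - 5742) + 12 = (10006 - 5742) + 12 = 4264 + 12 = 4276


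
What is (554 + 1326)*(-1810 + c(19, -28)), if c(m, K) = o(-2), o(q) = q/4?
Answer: -3403740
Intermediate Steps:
o(q) = q/4 (o(q) = q*(¼) = q/4)
c(m, K) = -½ (c(m, K) = (¼)*(-2) = -½)
(554 + 1326)*(-1810 + c(19, -28)) = (554 + 1326)*(-1810 - ½) = 1880*(-3621/2) = -3403740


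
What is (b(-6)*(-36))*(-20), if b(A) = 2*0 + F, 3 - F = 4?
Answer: -720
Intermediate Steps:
F = -1 (F = 3 - 1*4 = 3 - 4 = -1)
b(A) = -1 (b(A) = 2*0 - 1 = 0 - 1 = -1)
(b(-6)*(-36))*(-20) = -1*(-36)*(-20) = 36*(-20) = -720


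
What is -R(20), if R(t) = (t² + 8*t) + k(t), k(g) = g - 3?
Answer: -577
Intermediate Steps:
k(g) = -3 + g
R(t) = -3 + t² + 9*t (R(t) = (t² + 8*t) + (-3 + t) = -3 + t² + 9*t)
-R(20) = -(-3 + 20² + 9*20) = -(-3 + 400 + 180) = -1*577 = -577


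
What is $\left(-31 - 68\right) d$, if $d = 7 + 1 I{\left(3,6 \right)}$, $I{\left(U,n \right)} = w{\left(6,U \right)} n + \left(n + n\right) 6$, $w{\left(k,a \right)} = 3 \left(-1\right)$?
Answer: $-6039$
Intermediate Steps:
$w{\left(k,a \right)} = -3$
$I{\left(U,n \right)} = 9 n$ ($I{\left(U,n \right)} = - 3 n + \left(n + n\right) 6 = - 3 n + 2 n 6 = - 3 n + 12 n = 9 n$)
$d = 61$ ($d = 7 + 1 \cdot 9 \cdot 6 = 7 + 1 \cdot 54 = 7 + 54 = 61$)
$\left(-31 - 68\right) d = \left(-31 - 68\right) 61 = \left(-99\right) 61 = -6039$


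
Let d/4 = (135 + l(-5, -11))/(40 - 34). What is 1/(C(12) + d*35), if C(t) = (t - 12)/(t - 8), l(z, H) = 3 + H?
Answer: 3/8890 ≈ 0.00033746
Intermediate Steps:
d = 254/3 (d = 4*((135 + (3 - 11))/(40 - 34)) = 4*((135 - 8)/6) = 4*(127*(⅙)) = 4*(127/6) = 254/3 ≈ 84.667)
C(t) = (-12 + t)/(-8 + t)
1/(C(12) + d*35) = 1/((-12 + 12)/(-8 + 12) + (254/3)*35) = 1/(0/4 + 8890/3) = 1/((¼)*0 + 8890/3) = 1/(0 + 8890/3) = 1/(8890/3) = 3/8890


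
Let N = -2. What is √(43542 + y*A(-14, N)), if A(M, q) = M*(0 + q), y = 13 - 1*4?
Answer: 3*√4866 ≈ 209.27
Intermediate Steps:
y = 9 (y = 13 - 4 = 9)
A(M, q) = M*q
√(43542 + y*A(-14, N)) = √(43542 + 9*(-14*(-2))) = √(43542 + 9*28) = √(43542 + 252) = √43794 = 3*√4866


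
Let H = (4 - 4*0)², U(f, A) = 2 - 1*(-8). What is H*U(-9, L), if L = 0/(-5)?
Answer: 160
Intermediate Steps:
L = 0 (L = 0*(-⅕) = 0)
U(f, A) = 10 (U(f, A) = 2 + 8 = 10)
H = 16 (H = (4 + 0)² = 4² = 16)
H*U(-9, L) = 16*10 = 160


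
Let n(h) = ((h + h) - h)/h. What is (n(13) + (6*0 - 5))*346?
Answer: -1384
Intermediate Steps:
n(h) = 1 (n(h) = (2*h - h)/h = h/h = 1)
(n(13) + (6*0 - 5))*346 = (1 + (6*0 - 5))*346 = (1 + (0 - 5))*346 = (1 - 5)*346 = -4*346 = -1384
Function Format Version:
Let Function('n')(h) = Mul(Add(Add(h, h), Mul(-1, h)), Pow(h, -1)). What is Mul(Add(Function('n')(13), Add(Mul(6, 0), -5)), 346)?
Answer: -1384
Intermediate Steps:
Function('n')(h) = 1 (Function('n')(h) = Mul(Add(Mul(2, h), Mul(-1, h)), Pow(h, -1)) = Mul(h, Pow(h, -1)) = 1)
Mul(Add(Function('n')(13), Add(Mul(6, 0), -5)), 346) = Mul(Add(1, Add(Mul(6, 0), -5)), 346) = Mul(Add(1, Add(0, -5)), 346) = Mul(Add(1, -5), 346) = Mul(-4, 346) = -1384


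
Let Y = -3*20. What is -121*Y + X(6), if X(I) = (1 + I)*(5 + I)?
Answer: 7337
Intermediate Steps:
Y = -60
-121*Y + X(6) = -121*(-60) + (5 + 6**2 + 6*6) = 7260 + (5 + 36 + 36) = 7260 + 77 = 7337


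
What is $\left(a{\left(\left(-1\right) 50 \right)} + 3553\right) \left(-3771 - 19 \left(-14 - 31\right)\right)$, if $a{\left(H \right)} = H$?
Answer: $-10214748$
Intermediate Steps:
$\left(a{\left(\left(-1\right) 50 \right)} + 3553\right) \left(-3771 - 19 \left(-14 - 31\right)\right) = \left(\left(-1\right) 50 + 3553\right) \left(-3771 - 19 \left(-14 - 31\right)\right) = \left(-50 + 3553\right) \left(-3771 - -855\right) = 3503 \left(-3771 + 855\right) = 3503 \left(-2916\right) = -10214748$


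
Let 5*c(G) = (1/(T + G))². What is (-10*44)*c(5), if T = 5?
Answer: -22/25 ≈ -0.88000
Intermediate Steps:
c(G) = 1/(5*(5 + G)²) (c(G) = (1/(5 + G))²/5 = 1/(5*(5 + G)²))
(-10*44)*c(5) = (-10*44)*(1/(5*(5 + 5)²)) = -88/10² = -88/100 = -440*1/500 = -22/25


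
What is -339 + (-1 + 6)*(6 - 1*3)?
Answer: -324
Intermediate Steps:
-339 + (-1 + 6)*(6 - 1*3) = -339 + 5*(6 - 3) = -339 + 5*3 = -339 + 15 = -324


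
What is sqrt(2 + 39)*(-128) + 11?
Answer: 11 - 128*sqrt(41) ≈ -808.60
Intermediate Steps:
sqrt(2 + 39)*(-128) + 11 = sqrt(41)*(-128) + 11 = -128*sqrt(41) + 11 = 11 - 128*sqrt(41)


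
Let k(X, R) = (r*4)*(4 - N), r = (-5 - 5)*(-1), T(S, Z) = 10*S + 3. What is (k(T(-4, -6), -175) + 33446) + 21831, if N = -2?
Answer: 55517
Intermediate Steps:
T(S, Z) = 3 + 10*S
r = 10 (r = -10*(-1) = 10)
k(X, R) = 240 (k(X, R) = (10*4)*(4 - 1*(-2)) = 40*(4 + 2) = 40*6 = 240)
(k(T(-4, -6), -175) + 33446) + 21831 = (240 + 33446) + 21831 = 33686 + 21831 = 55517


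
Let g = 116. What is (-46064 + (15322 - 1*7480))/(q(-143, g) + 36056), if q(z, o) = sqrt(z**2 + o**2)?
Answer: -1378132432/1300001231 + 38222*sqrt(33905)/1300001231 ≈ -1.0547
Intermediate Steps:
q(z, o) = sqrt(o**2 + z**2)
(-46064 + (15322 - 1*7480))/(q(-143, g) + 36056) = (-46064 + (15322 - 1*7480))/(sqrt(116**2 + (-143)**2) + 36056) = (-46064 + (15322 - 7480))/(sqrt(13456 + 20449) + 36056) = (-46064 + 7842)/(sqrt(33905) + 36056) = -38222/(36056 + sqrt(33905))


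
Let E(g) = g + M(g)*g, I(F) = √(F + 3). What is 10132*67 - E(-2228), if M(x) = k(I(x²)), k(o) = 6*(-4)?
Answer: 627600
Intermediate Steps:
I(F) = √(3 + F)
k(o) = -24
M(x) = -24
E(g) = -23*g (E(g) = g - 24*g = -23*g)
10132*67 - E(-2228) = 10132*67 - (-23)*(-2228) = 678844 - 1*51244 = 678844 - 51244 = 627600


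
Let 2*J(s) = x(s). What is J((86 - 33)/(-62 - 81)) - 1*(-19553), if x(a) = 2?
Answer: 19554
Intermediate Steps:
J(s) = 1 (J(s) = (1/2)*2 = 1)
J((86 - 33)/(-62 - 81)) - 1*(-19553) = 1 - 1*(-19553) = 1 + 19553 = 19554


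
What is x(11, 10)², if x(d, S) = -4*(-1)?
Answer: 16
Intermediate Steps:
x(d, S) = 4
x(11, 10)² = 4² = 16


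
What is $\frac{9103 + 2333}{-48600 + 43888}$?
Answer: $- \frac{2859}{1178} \approx -2.427$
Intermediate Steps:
$\frac{9103 + 2333}{-48600 + 43888} = \frac{11436}{-4712} = 11436 \left(- \frac{1}{4712}\right) = - \frac{2859}{1178}$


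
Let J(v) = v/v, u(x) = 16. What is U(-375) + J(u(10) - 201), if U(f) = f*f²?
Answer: -52734374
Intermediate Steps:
J(v) = 1
U(f) = f³
U(-375) + J(u(10) - 201) = (-375)³ + 1 = -52734375 + 1 = -52734374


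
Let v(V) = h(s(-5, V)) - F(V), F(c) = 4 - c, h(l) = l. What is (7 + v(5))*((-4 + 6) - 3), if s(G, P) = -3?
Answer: -5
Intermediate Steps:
v(V) = -7 + V (v(V) = -3 - (4 - V) = -3 + (-4 + V) = -7 + V)
(7 + v(5))*((-4 + 6) - 3) = (7 + (-7 + 5))*((-4 + 6) - 3) = (7 - 2)*(2 - 3) = 5*(-1) = -5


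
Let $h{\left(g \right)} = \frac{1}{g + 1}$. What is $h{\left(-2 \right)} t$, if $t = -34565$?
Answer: $34565$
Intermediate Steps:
$h{\left(g \right)} = \frac{1}{1 + g}$
$h{\left(-2 \right)} t = \frac{1}{1 - 2} \left(-34565\right) = \frac{1}{-1} \left(-34565\right) = \left(-1\right) \left(-34565\right) = 34565$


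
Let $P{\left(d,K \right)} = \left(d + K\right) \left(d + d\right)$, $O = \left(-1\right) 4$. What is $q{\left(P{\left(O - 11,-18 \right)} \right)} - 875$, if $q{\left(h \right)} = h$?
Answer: $115$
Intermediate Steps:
$O = -4$
$P{\left(d,K \right)} = 2 d \left(K + d\right)$ ($P{\left(d,K \right)} = \left(K + d\right) 2 d = 2 d \left(K + d\right)$)
$q{\left(P{\left(O - 11,-18 \right)} \right)} - 875 = 2 \left(-4 - 11\right) \left(-18 - 15\right) - 875 = 2 \left(-15\right) \left(-18 - 15\right) - 875 = 2 \left(-15\right) \left(-33\right) - 875 = 990 - 875 = 115$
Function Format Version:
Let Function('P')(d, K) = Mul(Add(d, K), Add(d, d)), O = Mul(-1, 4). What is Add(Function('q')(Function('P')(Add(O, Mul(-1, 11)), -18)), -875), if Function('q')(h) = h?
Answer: 115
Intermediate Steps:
O = -4
Function('P')(d, K) = Mul(2, d, Add(K, d)) (Function('P')(d, K) = Mul(Add(K, d), Mul(2, d)) = Mul(2, d, Add(K, d)))
Add(Function('q')(Function('P')(Add(O, Mul(-1, 11)), -18)), -875) = Add(Mul(2, Add(-4, Mul(-1, 11)), Add(-18, Add(-4, Mul(-1, 11)))), -875) = Add(Mul(2, Add(-4, -11), Add(-18, Add(-4, -11))), -875) = Add(Mul(2, -15, Add(-18, -15)), -875) = Add(Mul(2, -15, -33), -875) = Add(990, -875) = 115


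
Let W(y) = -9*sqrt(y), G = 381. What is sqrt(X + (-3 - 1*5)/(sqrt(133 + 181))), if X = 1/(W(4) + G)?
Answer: sqrt(73947 - 683892*sqrt(314))/5181 ≈ 0.66986*I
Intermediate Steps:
X = 1/363 (X = 1/(-9*sqrt(4) + 381) = 1/(-9*2 + 381) = 1/(-18 + 381) = 1/363 ≈ 0.0027548)
sqrt(X + (-3 - 1*5)/(sqrt(133 + 181))) = sqrt(1/363 + (-3 - 1*5)/(sqrt(133 + 181))) = sqrt(1/363 + (-3 - 5)/(sqrt(314))) = sqrt(1/363 - 4*sqrt(314)/157)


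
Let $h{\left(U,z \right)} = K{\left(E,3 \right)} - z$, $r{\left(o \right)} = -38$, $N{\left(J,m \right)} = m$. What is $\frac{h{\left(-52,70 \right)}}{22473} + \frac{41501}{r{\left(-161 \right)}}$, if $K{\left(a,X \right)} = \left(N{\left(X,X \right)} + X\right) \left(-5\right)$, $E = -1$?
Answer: $- \frac{932655773}{853974} \approx -1092.1$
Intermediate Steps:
$K{\left(a,X \right)} = - 10 X$ ($K{\left(a,X \right)} = \left(X + X\right) \left(-5\right) = 2 X \left(-5\right) = - 10 X$)
$h{\left(U,z \right)} = -30 - z$ ($h{\left(U,z \right)} = \left(-10\right) 3 - z = -30 - z$)
$\frac{h{\left(-52,70 \right)}}{22473} + \frac{41501}{r{\left(-161 \right)}} = \frac{-30 - 70}{22473} + \frac{41501}{-38} = \left(-30 - 70\right) \frac{1}{22473} + 41501 \left(- \frac{1}{38}\right) = \left(-100\right) \frac{1}{22473} - \frac{41501}{38} = - \frac{100}{22473} - \frac{41501}{38} = - \frac{932655773}{853974}$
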